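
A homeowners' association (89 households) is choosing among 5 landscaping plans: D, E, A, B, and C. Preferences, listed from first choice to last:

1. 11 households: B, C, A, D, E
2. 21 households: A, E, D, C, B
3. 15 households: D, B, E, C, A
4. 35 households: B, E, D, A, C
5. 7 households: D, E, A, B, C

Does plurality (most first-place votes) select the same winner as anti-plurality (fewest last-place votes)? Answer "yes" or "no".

no

Plurality — first-place votes: D 22, E 0, A 21, B 46, C 0. Winner: B.
Anti-plurality — last-place votes: D 0, E 11, A 15, B 21, C 42. Winner: D.
The two methods disagree.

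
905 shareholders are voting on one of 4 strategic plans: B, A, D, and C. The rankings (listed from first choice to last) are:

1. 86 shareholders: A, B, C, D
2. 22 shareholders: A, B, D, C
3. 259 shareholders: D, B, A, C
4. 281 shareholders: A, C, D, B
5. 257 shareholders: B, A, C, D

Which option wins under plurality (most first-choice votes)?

A

First-place votes: B 257, A 389, D 259, C 0.
A has the most first-place votes.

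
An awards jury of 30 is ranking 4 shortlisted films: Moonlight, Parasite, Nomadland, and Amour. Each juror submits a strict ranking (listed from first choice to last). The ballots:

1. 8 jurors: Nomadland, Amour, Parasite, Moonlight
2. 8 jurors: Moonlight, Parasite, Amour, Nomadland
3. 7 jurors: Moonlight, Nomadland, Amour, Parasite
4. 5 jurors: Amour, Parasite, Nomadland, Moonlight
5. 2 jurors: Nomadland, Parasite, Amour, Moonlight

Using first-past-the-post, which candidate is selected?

First-place votes: Moonlight 15, Parasite 0, Nomadland 10, Amour 5.
Moonlight has the most first-place votes.

Moonlight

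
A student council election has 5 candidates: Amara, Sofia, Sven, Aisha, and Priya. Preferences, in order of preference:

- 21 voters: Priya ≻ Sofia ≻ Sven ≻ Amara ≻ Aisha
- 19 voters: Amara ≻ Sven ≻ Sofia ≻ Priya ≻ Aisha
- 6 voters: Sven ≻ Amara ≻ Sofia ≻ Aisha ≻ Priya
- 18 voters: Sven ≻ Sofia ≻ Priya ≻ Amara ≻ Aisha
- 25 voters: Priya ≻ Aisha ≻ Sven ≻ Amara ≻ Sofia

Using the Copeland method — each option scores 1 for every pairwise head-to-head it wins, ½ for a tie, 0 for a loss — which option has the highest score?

Priya

Amara: beats Sofia and Aisha; loses to Sven and Priya → score 2.
Sofia: beats Aisha; loses to Amara, Sven, and Priya → score 1.
Sven: beats Amara, Sofia, and Aisha; loses to Priya → score 3.
Aisha: loses to Amara, Sofia, Sven, and Priya → score 0.
Priya: beats Amara, Sofia, Sven, and Aisha → score 4.
Priya has the best pairwise record.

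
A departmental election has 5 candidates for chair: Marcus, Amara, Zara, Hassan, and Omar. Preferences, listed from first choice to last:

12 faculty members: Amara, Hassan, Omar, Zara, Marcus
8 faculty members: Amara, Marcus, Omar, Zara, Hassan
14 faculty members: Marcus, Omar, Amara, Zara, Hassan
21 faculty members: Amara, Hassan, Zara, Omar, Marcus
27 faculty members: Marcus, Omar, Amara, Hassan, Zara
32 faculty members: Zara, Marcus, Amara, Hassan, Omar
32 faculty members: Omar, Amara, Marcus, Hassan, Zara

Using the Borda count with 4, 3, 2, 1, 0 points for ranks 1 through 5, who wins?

Amara

Marcus: 12·0 + 8·3 + 14·4 + 21·0 + 27·4 + 32·3 + 32·2 = 348
Amara: 12·4 + 8·4 + 14·2 + 21·4 + 27·2 + 32·2 + 32·3 = 406
Zara: 12·1 + 8·1 + 14·1 + 21·2 + 27·0 + 32·4 + 32·0 = 204
Hassan: 12·3 + 8·0 + 14·0 + 21·3 + 27·1 + 32·1 + 32·1 = 190
Omar: 12·2 + 8·2 + 14·3 + 21·1 + 27·3 + 32·0 + 32·4 = 312
Amara has the highest Borda score (406).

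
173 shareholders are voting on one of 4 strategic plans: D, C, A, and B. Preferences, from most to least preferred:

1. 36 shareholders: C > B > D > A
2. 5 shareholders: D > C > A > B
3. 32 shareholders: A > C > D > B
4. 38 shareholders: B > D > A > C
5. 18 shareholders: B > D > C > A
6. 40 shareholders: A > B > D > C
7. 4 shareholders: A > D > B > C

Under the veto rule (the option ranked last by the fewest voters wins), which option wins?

D

Last-place votes: D 0, C 82, A 54, B 37.
D is ranked last by the fewest voters, so D wins.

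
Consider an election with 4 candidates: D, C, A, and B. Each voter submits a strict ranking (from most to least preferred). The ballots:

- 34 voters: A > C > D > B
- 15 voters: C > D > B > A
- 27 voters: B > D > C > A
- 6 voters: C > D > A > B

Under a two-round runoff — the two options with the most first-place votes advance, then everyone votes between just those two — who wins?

B

Round 1 first-place votes: D 0, C 21, A 34, B 27.
A and B advance.
Runoff: A is preferred to B by 40 voters; B by 42.
B wins the runoff.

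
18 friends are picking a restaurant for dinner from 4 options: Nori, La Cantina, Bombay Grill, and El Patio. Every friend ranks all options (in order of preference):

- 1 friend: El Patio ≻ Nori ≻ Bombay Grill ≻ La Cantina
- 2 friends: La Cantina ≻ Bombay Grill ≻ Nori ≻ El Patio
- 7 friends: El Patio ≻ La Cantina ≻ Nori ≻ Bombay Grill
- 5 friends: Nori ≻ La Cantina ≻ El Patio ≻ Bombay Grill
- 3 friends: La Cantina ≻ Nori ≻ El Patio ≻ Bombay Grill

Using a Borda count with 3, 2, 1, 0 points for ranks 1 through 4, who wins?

Nori: 1·2 + 2·1 + 7·1 + 5·3 + 3·2 = 32
La Cantina: 1·0 + 2·3 + 7·2 + 5·2 + 3·3 = 39
Bombay Grill: 1·1 + 2·2 + 7·0 + 5·0 + 3·0 = 5
El Patio: 1·3 + 2·0 + 7·3 + 5·1 + 3·1 = 32
La Cantina has the highest Borda score (39).

La Cantina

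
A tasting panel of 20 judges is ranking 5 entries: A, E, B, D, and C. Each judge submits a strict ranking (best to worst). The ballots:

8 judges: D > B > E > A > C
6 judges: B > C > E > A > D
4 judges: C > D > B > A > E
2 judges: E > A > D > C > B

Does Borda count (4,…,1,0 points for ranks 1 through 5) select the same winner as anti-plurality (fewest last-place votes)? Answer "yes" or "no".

Borda — scores: A 24, E 36, B 56, D 48, C 36. Winner: B.
Anti-plurality — last-place votes: A 0, E 4, B 2, D 6, C 8. Winner: A.
The two methods disagree.

no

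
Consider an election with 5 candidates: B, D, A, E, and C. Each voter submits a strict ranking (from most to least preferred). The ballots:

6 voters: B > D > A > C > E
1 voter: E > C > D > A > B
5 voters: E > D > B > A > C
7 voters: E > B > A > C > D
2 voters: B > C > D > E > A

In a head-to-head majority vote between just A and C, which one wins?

A

Voters preferring A to C: 18; preferring C to A: 3.
A wins the head-to-head.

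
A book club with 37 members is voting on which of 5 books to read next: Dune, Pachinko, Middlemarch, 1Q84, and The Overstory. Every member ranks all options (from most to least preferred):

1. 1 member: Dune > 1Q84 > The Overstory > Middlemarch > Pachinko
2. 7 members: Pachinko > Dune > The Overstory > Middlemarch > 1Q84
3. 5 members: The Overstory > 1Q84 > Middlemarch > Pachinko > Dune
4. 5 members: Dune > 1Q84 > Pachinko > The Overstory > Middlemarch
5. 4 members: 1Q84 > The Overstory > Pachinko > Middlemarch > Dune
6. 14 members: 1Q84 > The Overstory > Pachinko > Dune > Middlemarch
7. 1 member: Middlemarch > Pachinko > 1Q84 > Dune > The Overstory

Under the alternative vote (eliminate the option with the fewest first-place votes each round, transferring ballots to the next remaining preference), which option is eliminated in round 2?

Round 1: Dune 6, Pachinko 7, Middlemarch 1, 1Q84 18, The Overstory 5. Eliminate Middlemarch.
Round 2: Dune 6, Pachinko 8, 1Q84 18, The Overstory 5. Eliminate The Overstory.

The Overstory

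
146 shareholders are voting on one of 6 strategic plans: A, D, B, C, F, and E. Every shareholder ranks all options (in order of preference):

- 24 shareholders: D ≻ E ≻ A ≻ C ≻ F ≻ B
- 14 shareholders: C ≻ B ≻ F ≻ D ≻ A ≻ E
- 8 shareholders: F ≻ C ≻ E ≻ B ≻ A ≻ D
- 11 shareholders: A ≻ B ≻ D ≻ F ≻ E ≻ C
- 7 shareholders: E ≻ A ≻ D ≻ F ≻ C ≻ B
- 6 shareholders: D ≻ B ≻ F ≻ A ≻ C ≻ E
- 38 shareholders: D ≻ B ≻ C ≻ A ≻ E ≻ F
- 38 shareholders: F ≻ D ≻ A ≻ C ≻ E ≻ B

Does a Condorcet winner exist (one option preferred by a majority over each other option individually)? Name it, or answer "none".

D vs A: 120–26 for D.
D vs B: 113–33 for D.
D vs C: 124–22 for D.
D vs F: 86–60 for D.
D vs E: 131–15 for D.
D beats every other option head-to-head.

D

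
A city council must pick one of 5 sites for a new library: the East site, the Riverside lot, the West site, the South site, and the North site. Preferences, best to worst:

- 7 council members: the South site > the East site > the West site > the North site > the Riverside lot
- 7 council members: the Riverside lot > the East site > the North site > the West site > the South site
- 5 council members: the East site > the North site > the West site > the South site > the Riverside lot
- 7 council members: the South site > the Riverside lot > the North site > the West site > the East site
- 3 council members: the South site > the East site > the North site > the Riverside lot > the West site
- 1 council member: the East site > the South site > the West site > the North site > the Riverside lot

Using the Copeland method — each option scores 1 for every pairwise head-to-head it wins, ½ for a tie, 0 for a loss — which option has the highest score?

the South site

the East site: beats the Riverside lot, the West site, and the North site; loses to the South site → score 3.
the Riverside lot: beats the West site; loses to the East site, the South site, and the North site → score 1.
the West site: loses to the East site, the Riverside lot, the South site, and the North site → score 0.
the South site: beats the East site, the Riverside lot, the West site, and the North site → score 4.
the North site: beats the Riverside lot and the West site; loses to the East site and the South site → score 2.
the South site has the best pairwise record.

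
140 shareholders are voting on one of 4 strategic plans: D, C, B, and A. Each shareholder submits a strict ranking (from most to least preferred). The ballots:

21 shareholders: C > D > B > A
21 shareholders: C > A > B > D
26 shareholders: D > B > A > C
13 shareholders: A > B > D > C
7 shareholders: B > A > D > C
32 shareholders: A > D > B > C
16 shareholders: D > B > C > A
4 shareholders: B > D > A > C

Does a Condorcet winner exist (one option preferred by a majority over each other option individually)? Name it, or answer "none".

none

Checking pairwise contests:
A beats D 73–67.
D beats C 98–42.
D beats B 95–45.
B beats A 74–66.
Every option loses at least one head-to-head, so there is no Condorcet winner.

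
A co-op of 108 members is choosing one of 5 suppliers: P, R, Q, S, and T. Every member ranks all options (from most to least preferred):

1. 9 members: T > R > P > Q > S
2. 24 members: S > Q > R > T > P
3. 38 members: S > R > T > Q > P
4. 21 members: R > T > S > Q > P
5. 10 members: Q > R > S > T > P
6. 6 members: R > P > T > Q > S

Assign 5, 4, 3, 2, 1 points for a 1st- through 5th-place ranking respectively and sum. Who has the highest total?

R

P: 9·3 + 24·1 + 38·1 + 21·1 + 10·1 + 6·4 = 144
R: 9·4 + 24·3 + 38·4 + 21·5 + 10·4 + 6·5 = 435
Q: 9·2 + 24·4 + 38·2 + 21·2 + 10·5 + 6·2 = 294
S: 9·1 + 24·5 + 38·5 + 21·3 + 10·3 + 6·1 = 418
T: 9·5 + 24·2 + 38·3 + 21·4 + 10·2 + 6·3 = 329
R has the highest Borda score (435).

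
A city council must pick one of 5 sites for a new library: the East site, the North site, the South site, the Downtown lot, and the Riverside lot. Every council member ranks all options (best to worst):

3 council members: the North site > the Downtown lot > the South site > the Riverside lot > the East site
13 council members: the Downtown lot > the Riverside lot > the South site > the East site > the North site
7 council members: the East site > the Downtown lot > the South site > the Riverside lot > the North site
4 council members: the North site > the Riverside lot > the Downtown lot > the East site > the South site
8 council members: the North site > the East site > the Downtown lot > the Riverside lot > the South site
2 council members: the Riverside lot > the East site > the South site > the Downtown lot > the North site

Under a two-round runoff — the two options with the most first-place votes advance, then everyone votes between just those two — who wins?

Round 1 first-place votes: the East site 7, the North site 15, the South site 0, the Downtown lot 13, the Riverside lot 2.
the North site and the Downtown lot advance.
Runoff: the North site is preferred to the Downtown lot by 15 voters; the Downtown lot by 22.
the Downtown lot wins the runoff.

the Downtown lot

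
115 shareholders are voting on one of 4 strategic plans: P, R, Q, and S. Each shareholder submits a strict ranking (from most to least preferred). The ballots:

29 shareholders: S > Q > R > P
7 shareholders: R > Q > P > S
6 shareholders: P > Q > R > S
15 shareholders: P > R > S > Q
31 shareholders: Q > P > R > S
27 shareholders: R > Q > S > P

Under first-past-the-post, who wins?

R

First-place votes: P 21, R 34, Q 31, S 29.
R has the most first-place votes.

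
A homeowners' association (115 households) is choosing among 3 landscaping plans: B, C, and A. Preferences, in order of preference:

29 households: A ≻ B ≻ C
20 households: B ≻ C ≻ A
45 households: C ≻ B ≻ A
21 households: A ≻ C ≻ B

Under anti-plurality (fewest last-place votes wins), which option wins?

Last-place votes: B 21, C 29, A 65.
B is ranked last by the fewest voters, so B wins.

B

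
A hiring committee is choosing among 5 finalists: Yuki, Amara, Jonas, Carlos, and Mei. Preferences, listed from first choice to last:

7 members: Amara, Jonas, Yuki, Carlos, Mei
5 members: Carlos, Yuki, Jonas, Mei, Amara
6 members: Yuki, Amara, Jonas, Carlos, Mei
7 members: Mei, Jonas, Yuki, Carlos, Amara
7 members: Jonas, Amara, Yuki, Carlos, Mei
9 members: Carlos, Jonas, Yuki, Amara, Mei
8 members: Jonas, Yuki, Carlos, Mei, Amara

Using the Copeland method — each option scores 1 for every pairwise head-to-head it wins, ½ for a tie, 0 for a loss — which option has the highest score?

Yuki: beats Amara, Carlos, and Mei; loses to Jonas → score 3.
Amara: beats Mei; loses to Yuki, Jonas, and Carlos → score 1.
Jonas: beats Yuki, Amara, Carlos, and Mei → score 4.
Carlos: beats Amara and Mei; loses to Yuki and Jonas → score 2.
Mei: loses to Yuki, Amara, Jonas, and Carlos → score 0.
Jonas has the best pairwise record.

Jonas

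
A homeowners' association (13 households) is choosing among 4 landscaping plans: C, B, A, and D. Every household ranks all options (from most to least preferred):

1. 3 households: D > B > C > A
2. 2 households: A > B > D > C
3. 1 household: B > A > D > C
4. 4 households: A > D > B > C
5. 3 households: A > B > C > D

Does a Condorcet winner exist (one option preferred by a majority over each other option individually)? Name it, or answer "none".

A

A vs C: 10–3 for A.
A vs B: 9–4 for A.
A vs D: 10–3 for A.
A beats every other option head-to-head.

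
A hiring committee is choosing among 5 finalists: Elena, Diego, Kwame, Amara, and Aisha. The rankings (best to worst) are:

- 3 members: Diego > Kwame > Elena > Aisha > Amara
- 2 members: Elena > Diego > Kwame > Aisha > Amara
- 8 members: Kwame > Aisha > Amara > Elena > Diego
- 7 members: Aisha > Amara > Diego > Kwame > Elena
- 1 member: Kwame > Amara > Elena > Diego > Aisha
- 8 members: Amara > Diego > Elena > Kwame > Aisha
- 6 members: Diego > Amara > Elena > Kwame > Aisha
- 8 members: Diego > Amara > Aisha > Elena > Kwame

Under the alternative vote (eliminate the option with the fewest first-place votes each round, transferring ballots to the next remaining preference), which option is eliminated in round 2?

Aisha

Round 1: Elena 2, Diego 17, Kwame 9, Amara 8, Aisha 7. Eliminate Elena.
Round 2: Diego 19, Kwame 9, Amara 8, Aisha 7. Eliminate Aisha.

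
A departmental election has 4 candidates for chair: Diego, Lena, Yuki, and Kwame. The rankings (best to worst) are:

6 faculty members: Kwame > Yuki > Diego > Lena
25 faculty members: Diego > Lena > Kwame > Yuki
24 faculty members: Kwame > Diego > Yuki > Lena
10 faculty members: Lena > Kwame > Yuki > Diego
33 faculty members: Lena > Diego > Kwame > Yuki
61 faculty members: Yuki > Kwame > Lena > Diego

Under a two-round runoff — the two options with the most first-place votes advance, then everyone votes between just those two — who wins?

Yuki

Round 1 first-place votes: Diego 25, Lena 43, Yuki 61, Kwame 30.
Yuki and Lena advance.
Runoff: Yuki is preferred to Lena by 91 voters; Lena by 68.
Yuki wins the runoff.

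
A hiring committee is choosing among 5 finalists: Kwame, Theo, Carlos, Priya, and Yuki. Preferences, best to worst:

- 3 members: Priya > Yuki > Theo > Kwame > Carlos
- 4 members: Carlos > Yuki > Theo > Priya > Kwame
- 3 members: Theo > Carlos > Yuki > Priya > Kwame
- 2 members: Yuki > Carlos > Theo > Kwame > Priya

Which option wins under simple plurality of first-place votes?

First-place votes: Kwame 0, Theo 3, Carlos 4, Priya 3, Yuki 2.
Carlos has the most first-place votes.

Carlos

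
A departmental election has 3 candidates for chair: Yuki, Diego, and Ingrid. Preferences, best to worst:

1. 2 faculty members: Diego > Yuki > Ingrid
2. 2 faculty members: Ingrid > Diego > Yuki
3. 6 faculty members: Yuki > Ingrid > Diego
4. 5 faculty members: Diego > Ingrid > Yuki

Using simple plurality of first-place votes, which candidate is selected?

First-place votes: Yuki 6, Diego 7, Ingrid 2.
Diego has the most first-place votes.

Diego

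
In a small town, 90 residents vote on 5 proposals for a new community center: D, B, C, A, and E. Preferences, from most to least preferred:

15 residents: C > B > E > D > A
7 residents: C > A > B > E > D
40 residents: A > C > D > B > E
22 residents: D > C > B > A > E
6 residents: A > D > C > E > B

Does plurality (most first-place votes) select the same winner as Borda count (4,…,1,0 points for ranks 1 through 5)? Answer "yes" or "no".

Plurality — first-place votes: D 22, B 0, C 22, A 46, E 0. Winner: A.
Borda — scores: D 201, B 143, C 286, A 227, E 43. Winner: C.
The two methods disagree.

no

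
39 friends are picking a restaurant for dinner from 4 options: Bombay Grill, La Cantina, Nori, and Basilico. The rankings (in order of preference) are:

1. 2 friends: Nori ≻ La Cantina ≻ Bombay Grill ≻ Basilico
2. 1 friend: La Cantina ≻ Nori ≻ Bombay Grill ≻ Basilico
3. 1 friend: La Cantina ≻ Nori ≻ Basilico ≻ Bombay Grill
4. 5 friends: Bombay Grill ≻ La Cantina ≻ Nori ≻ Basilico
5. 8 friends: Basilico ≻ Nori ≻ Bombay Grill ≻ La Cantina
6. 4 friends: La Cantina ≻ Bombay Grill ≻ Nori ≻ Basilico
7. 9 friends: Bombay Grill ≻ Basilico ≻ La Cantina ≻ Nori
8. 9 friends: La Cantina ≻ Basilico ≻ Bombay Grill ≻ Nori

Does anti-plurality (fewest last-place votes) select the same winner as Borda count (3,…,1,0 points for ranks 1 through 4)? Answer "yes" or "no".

Anti-plurality — last-place votes: Bombay Grill 1, La Cantina 8, Nori 18, Basilico 12. Winner: Bombay Grill.
Borda — scores: Bombay Grill 70, La Cantina 68, Nori 35, Basilico 61. Winner: Bombay Grill.
The two methods agree.

yes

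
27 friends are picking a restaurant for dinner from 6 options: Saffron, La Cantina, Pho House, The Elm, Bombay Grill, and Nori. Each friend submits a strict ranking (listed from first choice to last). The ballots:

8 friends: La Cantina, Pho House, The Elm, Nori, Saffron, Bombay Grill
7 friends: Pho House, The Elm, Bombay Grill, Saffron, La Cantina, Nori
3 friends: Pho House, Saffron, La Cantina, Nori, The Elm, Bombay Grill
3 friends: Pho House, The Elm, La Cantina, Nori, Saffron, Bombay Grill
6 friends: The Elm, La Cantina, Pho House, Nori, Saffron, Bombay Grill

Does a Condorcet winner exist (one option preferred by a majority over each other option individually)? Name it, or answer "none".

none

Checking pairwise contests:
La Cantina beats Saffron 17–10.
The Elm beats La Cantina 16–11.
La Cantina beats Pho House 14–13.
Pho House beats The Elm 21–6.
Saffron beats Bombay Grill 20–7.
La Cantina beats Nori 27–0.
Every option loses at least one head-to-head, so there is no Condorcet winner.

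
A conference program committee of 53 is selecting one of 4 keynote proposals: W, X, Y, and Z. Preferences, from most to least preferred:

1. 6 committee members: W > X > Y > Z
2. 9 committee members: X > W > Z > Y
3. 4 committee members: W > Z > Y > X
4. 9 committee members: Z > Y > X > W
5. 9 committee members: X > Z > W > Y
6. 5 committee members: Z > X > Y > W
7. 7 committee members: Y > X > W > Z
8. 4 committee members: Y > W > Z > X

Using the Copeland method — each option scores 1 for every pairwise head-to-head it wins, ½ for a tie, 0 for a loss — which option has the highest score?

W: beats Y and Z; loses to X → score 2.
X: beats W, Y, and Z → score 3.
Y: loses to W, X, and Z → score 0.
Z: beats Y; loses to W and X → score 1.
X has the best pairwise record.

X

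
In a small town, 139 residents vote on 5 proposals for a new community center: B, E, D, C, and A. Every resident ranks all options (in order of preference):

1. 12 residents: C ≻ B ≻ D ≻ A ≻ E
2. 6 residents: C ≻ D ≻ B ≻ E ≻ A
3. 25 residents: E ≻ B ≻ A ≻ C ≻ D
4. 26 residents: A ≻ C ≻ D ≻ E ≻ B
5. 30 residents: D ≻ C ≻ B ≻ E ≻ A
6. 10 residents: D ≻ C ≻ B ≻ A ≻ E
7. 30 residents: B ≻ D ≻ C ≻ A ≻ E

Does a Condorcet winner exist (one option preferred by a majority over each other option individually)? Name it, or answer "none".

D

D vs B: 72–67 for D.
D vs E: 114–25 for D.
D vs C: 70–69 for D.
D vs A: 88–51 for D.
D beats every other option head-to-head.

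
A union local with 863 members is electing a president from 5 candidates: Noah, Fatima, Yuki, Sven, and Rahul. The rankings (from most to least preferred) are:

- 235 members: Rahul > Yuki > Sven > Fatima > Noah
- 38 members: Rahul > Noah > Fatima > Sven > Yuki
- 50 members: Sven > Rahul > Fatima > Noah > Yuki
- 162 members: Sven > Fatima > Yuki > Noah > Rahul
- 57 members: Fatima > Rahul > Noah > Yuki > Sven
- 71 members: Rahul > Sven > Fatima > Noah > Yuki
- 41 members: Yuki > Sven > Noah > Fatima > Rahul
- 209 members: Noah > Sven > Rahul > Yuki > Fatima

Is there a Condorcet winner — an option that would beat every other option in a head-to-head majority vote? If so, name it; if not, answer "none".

Sven

Sven vs Noah: 559–304 for Sven.
Sven vs Fatima: 768–95 for Sven.
Sven vs Yuki: 530–333 for Sven.
Sven vs Rahul: 462–401 for Sven.
Sven beats every other option head-to-head.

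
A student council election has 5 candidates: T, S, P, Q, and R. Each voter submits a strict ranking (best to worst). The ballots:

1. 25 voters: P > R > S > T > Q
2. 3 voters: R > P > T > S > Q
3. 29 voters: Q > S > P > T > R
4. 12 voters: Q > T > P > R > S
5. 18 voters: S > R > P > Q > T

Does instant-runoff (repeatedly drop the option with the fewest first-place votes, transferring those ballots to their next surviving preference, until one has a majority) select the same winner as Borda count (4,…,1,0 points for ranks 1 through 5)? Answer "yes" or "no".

Instant-runoff — R1 T 0, S 18, P 25, Q 41, R 3 (T out); R2 S 18, P 25, Q 41, R 3 (R out); R3 S 18, P 28, Q 41 (S out); R4 P 46, Q 41 (P winner). Winner: P.
Borda — scores: T 96, S 212, P 227, Q 182, R 153. Winner: P.
The two methods agree.

yes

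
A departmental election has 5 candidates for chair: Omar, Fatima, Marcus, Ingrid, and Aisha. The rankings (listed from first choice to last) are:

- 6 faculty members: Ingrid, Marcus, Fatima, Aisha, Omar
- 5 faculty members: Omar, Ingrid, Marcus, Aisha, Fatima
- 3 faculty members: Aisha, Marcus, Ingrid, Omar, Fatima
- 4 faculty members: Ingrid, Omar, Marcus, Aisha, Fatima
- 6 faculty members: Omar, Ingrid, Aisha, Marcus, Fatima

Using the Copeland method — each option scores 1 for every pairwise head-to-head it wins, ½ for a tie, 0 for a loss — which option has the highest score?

Omar: beats Fatima, Marcus, and Aisha; loses to Ingrid → score 3.
Fatima: loses to Omar, Marcus, Ingrid, and Aisha → score 0.
Marcus: beats Fatima and Aisha; loses to Omar and Ingrid → score 2.
Ingrid: beats Omar, Fatima, Marcus, and Aisha → score 4.
Aisha: beats Fatima; loses to Omar, Marcus, and Ingrid → score 1.
Ingrid has the best pairwise record.

Ingrid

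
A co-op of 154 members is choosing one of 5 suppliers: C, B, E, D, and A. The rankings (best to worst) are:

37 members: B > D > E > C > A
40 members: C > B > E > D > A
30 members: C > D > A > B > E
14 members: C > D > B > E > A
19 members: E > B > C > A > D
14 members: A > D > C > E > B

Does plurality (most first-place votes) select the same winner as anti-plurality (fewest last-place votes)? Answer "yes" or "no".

yes

Plurality — first-place votes: C 84, B 37, E 19, D 0, A 14. Winner: C.
Anti-plurality — last-place votes: C 0, B 14, E 30, D 19, A 91. Winner: C.
The two methods agree.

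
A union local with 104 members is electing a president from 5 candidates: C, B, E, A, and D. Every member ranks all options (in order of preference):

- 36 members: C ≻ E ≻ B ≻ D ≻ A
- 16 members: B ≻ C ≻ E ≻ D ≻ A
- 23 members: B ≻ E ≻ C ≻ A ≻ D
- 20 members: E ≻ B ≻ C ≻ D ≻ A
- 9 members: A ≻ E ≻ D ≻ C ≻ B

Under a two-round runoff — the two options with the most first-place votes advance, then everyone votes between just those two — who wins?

B

Round 1 first-place votes: C 36, B 39, E 20, A 9, D 0.
B and C advance.
Runoff: B is preferred to C by 59 voters; C by 45.
B wins the runoff.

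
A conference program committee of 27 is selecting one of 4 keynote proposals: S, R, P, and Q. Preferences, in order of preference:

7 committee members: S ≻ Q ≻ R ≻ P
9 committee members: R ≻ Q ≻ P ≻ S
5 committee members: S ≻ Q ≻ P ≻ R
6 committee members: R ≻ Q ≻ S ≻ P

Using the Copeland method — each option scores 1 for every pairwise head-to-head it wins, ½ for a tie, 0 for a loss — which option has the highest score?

S: beats P; loses to R and Q → score 1.
R: beats S, P, and Q → score 3.
P: loses to S, R, and Q → score 0.
Q: beats S and P; loses to R → score 2.
R has the best pairwise record.

R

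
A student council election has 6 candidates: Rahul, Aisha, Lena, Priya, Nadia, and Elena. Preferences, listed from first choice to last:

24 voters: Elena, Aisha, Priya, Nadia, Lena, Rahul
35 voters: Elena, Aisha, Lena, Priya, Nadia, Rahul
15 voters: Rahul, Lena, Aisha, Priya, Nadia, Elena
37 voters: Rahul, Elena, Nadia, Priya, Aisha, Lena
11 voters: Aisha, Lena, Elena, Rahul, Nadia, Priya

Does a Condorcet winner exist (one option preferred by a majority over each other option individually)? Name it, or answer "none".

Elena

Elena vs Rahul: 70–52 for Elena.
Elena vs Aisha: 96–26 for Elena.
Elena vs Lena: 96–26 for Elena.
Elena vs Priya: 107–15 for Elena.
Elena vs Nadia: 107–15 for Elena.
Elena beats every other option head-to-head.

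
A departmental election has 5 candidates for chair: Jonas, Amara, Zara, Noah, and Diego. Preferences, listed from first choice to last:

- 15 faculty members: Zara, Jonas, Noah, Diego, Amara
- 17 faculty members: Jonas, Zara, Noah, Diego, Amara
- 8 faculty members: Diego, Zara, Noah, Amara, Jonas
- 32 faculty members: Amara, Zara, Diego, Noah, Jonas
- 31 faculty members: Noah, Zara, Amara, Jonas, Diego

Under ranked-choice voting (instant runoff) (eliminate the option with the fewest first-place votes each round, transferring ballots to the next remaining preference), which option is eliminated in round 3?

Noah

Round 1: Jonas 17, Amara 32, Zara 15, Noah 31, Diego 8. Eliminate Diego.
Round 2: Jonas 17, Amara 32, Zara 23, Noah 31. Eliminate Jonas.
Round 3: Amara 32, Zara 40, Noah 31. Eliminate Noah.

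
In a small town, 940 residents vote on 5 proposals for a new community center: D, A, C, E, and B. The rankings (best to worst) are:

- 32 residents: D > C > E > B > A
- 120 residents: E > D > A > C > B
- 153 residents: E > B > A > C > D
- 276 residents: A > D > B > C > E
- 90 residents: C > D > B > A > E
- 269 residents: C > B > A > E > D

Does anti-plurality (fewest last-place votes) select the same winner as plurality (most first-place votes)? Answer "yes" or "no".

yes

Anti-plurality — last-place votes: D 422, A 32, C 0, E 366, B 120. Winner: C.
Plurality — first-place votes: D 32, A 276, C 359, E 273, B 0. Winner: C.
The two methods agree.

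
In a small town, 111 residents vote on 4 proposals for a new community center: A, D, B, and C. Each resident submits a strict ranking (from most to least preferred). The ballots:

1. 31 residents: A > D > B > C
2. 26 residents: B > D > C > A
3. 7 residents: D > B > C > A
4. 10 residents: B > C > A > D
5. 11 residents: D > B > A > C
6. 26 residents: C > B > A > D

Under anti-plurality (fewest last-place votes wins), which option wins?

B

Last-place votes: A 33, D 36, B 0, C 42.
B is ranked last by the fewest voters, so B wins.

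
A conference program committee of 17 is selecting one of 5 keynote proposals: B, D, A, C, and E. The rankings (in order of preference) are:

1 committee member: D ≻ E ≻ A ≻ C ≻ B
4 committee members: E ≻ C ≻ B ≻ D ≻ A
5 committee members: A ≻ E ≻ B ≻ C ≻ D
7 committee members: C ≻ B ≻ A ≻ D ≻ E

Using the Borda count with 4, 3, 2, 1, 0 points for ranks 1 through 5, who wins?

B: 1·0 + 4·2 + 5·2 + 7·3 = 39
D: 1·4 + 4·1 + 5·0 + 7·1 = 15
A: 1·2 + 4·0 + 5·4 + 7·2 = 36
C: 1·1 + 4·3 + 5·1 + 7·4 = 46
E: 1·3 + 4·4 + 5·3 + 7·0 = 34
C has the highest Borda score (46).

C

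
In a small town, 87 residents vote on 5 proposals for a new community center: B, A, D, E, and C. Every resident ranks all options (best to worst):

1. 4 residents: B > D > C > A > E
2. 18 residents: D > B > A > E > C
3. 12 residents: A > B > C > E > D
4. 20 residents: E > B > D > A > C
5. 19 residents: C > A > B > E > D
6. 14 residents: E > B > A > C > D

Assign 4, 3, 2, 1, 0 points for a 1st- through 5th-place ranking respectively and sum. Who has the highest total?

B: 4·4 + 18·3 + 12·3 + 20·3 + 19·2 + 14·3 = 246
A: 4·1 + 18·2 + 12·4 + 20·1 + 19·3 + 14·2 = 193
D: 4·3 + 18·4 + 12·0 + 20·2 + 19·0 + 14·0 = 124
E: 4·0 + 18·1 + 12·1 + 20·4 + 19·1 + 14·4 = 185
C: 4·2 + 18·0 + 12·2 + 20·0 + 19·4 + 14·1 = 122
B has the highest Borda score (246).

B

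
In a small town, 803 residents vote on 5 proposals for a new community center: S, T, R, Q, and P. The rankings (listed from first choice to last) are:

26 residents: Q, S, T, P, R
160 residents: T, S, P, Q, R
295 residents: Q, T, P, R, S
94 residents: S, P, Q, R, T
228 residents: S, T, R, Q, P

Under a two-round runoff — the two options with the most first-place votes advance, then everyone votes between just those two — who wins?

Round 1 first-place votes: S 322, T 160, R 0, Q 321, P 0.
S and Q advance.
Runoff: S is preferred to Q by 482 voters; Q by 321.
S wins the runoff.

S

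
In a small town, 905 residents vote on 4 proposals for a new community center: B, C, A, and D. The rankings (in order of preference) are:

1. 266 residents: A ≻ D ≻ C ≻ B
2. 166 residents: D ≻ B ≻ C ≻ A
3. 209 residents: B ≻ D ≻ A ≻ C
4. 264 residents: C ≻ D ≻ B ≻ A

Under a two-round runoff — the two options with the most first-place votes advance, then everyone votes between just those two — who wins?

A

Round 1 first-place votes: B 209, C 264, A 266, D 166.
A and C advance.
Runoff: A is preferred to C by 475 voters; C by 430.
A wins the runoff.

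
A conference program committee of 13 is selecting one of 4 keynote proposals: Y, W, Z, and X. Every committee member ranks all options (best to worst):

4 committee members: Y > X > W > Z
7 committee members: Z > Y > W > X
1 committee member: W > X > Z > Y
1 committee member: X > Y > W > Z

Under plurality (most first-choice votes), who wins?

Z

First-place votes: Y 4, W 1, Z 7, X 1.
Z has the most first-place votes.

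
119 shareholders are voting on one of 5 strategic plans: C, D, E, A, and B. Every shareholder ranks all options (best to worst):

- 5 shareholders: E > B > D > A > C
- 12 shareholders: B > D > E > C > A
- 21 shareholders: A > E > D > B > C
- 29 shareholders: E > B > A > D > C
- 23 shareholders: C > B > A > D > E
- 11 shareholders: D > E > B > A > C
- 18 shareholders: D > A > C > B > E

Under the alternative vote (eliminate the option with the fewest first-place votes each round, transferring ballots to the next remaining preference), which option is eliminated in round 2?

A

Round 1: C 23, D 29, E 34, A 21, B 12. Eliminate B.
Round 2: C 23, D 41, E 34, A 21. Eliminate A.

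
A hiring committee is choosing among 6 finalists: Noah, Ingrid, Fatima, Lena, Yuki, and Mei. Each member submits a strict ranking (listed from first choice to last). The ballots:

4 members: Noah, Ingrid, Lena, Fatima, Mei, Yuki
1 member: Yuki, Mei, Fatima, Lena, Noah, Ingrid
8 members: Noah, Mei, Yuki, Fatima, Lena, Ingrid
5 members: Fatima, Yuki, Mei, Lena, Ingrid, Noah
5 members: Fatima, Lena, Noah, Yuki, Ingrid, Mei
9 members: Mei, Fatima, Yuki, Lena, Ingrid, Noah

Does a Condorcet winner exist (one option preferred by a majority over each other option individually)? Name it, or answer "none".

Checking pairwise contests:
Fatima beats Noah 20–12.
Noah beats Ingrid 18–14.
Mei beats Fatima 18–14.
Fatima beats Lena 28–4.
Noah beats Yuki 17–15.
Noah beats Mei 17–15.
Every option loses at least one head-to-head, so there is no Condorcet winner.

none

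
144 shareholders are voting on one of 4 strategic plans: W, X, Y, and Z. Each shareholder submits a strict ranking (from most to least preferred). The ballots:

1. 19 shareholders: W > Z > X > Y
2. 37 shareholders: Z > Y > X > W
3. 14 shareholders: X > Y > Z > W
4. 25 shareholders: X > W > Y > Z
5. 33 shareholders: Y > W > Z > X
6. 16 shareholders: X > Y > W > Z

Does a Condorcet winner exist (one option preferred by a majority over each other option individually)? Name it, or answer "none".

Checking pairwise contests:
X beats W 92–52.
Z beats X 89–55.
X beats Y 74–70.
W beats Z 93–51.
Every option loses at least one head-to-head, so there is no Condorcet winner.

none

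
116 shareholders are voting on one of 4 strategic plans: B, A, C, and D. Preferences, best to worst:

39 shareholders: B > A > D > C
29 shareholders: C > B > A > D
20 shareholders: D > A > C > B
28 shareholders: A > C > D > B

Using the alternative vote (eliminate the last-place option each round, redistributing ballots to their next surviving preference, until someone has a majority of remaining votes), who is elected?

Round 1: B 39, A 28, C 29, D 20. Eliminate D.
Round 2: B 39, A 48, C 29. Eliminate C.
Round 3: B 68, A 48. B has a majority.

B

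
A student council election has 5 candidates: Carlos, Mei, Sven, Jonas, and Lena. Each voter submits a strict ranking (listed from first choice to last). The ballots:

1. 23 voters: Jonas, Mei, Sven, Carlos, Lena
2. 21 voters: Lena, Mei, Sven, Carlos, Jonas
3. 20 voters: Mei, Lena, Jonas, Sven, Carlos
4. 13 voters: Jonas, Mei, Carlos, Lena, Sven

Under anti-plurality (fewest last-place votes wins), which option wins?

Last-place votes: Carlos 20, Mei 0, Sven 13, Jonas 21, Lena 23.
Mei is ranked last by the fewest voters, so Mei wins.

Mei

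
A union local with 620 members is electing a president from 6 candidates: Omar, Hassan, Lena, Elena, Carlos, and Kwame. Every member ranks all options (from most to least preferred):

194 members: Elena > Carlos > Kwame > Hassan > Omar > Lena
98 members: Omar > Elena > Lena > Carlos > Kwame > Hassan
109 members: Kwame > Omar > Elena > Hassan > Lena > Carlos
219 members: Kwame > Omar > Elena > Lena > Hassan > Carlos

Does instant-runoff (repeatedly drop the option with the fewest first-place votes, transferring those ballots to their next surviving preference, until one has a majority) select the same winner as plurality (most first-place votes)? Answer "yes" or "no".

yes

Instant-runoff — R1 Omar 98, Hassan 0, Lena 0, Elena 194, Carlos 0, Kwame 328 (Kwame winner). Winner: Kwame.
Plurality — first-place votes: Omar 98, Hassan 0, Lena 0, Elena 194, Carlos 0, Kwame 328. Winner: Kwame.
The two methods agree.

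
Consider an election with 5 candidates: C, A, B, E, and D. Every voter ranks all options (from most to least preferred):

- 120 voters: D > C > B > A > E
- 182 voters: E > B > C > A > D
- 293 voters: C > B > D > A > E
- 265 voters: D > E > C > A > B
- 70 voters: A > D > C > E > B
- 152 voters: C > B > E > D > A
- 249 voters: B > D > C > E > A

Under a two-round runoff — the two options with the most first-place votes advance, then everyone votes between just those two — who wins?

D

Round 1 first-place votes: C 445, A 70, B 249, E 182, D 385.
C and D advance.
Runoff: C is preferred to D by 627 voters; D by 704.
D wins the runoff.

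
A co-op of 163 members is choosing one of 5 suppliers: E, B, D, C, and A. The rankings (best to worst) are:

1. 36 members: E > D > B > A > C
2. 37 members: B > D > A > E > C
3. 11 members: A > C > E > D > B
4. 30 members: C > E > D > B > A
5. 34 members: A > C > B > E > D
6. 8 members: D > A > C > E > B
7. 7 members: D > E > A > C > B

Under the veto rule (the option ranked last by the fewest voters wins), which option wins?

Last-place votes: E 0, B 26, D 34, C 73, A 30.
E is ranked last by the fewest voters, so E wins.

E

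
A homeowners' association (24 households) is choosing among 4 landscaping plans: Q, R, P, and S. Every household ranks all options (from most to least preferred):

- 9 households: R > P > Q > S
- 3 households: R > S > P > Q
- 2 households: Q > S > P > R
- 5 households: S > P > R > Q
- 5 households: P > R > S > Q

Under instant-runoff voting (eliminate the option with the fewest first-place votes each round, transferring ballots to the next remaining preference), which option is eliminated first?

Round 1: Q 2, R 12, P 5, S 5. Eliminate Q.

Q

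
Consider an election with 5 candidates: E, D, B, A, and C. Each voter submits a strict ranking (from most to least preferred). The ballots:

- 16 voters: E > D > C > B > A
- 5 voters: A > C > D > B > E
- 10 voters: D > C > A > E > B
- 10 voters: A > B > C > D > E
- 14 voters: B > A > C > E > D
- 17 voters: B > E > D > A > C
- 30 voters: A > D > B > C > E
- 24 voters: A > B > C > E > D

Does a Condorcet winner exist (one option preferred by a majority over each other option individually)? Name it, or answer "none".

A

A vs E: 93–33 for A.
A vs D: 83–43 for A.
A vs B: 79–47 for A.
A vs C: 100–26 for A.
A beats every other option head-to-head.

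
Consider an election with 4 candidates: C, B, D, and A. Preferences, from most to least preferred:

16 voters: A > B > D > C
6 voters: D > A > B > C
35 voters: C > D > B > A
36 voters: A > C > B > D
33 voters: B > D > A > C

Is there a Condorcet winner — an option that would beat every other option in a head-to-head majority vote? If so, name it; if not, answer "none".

none

Checking pairwise contests:
A beats C 91–35.
C beats B 71–55.
C beats D 71–55.
B beats A 68–58.
Every option loses at least one head-to-head, so there is no Condorcet winner.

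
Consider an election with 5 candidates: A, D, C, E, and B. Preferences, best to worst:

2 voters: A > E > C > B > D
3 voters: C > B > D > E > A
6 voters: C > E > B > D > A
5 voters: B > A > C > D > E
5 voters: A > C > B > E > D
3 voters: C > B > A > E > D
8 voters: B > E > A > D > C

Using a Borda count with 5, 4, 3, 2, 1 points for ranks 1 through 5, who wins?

A: 2·5 + 3·1 + 6·1 + 5·4 + 5·5 + 3·3 + 8·3 = 97
D: 2·1 + 3·3 + 6·2 + 5·2 + 5·1 + 3·1 + 8·2 = 57
C: 2·3 + 3·5 + 6·5 + 5·3 + 5·4 + 3·5 + 8·1 = 109
E: 2·4 + 3·2 + 6·4 + 5·1 + 5·2 + 3·2 + 8·4 = 91
B: 2·2 + 3·4 + 6·3 + 5·5 + 5·3 + 3·4 + 8·5 = 126
B has the highest Borda score (126).

B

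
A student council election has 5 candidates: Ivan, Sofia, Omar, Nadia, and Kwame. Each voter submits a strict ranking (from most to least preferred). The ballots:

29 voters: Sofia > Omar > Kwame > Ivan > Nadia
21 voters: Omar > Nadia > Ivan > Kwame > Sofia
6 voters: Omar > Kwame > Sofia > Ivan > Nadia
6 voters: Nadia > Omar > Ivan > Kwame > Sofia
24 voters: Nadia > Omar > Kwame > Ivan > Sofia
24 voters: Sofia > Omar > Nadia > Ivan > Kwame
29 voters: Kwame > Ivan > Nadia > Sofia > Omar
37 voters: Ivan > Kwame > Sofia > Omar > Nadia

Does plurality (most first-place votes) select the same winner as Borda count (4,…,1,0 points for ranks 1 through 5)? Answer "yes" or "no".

no

Plurality — first-place votes: Ivan 37, Sofia 53, Omar 27, Nadia 30, Kwame 29. Winner: Sofia.
Borda — scores: Ivan 372, Sofia 327, Omar 394, Nadia 289, Kwame 378. Winner: Omar.
The two methods disagree.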